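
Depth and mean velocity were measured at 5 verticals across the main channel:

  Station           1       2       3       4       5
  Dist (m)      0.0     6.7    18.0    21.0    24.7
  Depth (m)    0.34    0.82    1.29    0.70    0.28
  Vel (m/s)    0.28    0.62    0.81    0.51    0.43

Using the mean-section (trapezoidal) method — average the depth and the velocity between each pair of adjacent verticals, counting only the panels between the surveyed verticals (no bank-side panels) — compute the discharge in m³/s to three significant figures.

13.1 m³/s

Panel 1-2: Δb = 6.7 m, d̄ = (0.34+0.82)/2 = 0.58, v̄ = (0.28+0.62)/2 = 0.45 → q = 6.7×0.58×0.45 = 1.749 m³/s
Panel 2-3: Δb = 11.3 m, d̄ = (0.82+1.29)/2 = 1.055, v̄ = (0.62+0.81)/2 = 0.715 → q = 11.3×1.055×0.715 = 8.524 m³/s
Panel 3-4: Δb = 3 m, d̄ = (1.29+0.70)/2 = 0.995, v̄ = (0.81+0.51)/2 = 0.66 → q = 3×0.995×0.66 = 1.970 m³/s
Panel 4-5: Δb = 3.7 m, d̄ = (0.70+0.28)/2 = 0.49, v̄ = (0.51+0.43)/2 = 0.47 → q = 3.7×0.49×0.47 = 0.8521 m³/s
Q = Σ q = 13.09 m³/s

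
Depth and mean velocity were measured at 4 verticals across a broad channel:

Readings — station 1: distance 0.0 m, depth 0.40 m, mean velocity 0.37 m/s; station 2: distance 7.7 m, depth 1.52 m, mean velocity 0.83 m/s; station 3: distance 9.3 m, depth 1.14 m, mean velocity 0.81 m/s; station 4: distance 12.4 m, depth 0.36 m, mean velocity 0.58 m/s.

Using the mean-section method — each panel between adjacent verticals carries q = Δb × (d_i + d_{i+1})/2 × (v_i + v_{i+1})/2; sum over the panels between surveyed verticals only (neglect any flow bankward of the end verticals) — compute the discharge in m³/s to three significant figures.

7.80 m³/s

Panel 1-2: Δb = 7.7 m, d̄ = (0.40+1.52)/2 = 0.96, v̄ = (0.37+0.83)/2 = 0.6 → q = 7.7×0.96×0.6 = 4.435 m³/s
Panel 2-3: Δb = 1.6 m, d̄ = (1.52+1.14)/2 = 1.33, v̄ = (0.83+0.81)/2 = 0.82 → q = 1.6×1.33×0.82 = 1.745 m³/s
Panel 3-4: Δb = 3.1 m, d̄ = (1.14+0.36)/2 = 0.75, v̄ = (0.81+0.58)/2 = 0.695 → q = 3.1×0.75×0.695 = 1.616 m³/s
Q = Σ q = 7.796 m³/s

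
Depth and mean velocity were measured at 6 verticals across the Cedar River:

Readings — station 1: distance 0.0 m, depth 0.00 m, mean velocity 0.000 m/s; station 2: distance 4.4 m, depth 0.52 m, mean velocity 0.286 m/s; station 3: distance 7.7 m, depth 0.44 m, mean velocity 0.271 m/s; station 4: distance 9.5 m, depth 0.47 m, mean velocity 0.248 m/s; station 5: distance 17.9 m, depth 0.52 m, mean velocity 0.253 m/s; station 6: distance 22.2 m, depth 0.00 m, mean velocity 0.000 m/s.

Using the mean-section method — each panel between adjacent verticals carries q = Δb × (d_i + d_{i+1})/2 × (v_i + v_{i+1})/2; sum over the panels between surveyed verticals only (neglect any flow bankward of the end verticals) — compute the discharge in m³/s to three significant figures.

2.00 m³/s

Panel 1-2: Δb = 4.4 m, d̄ = (0.00+0.52)/2 = 0.26, v̄ = (0.000+0.286)/2 = 0.143 → q = 4.4×0.26×0.143 = 0.1636 m³/s
Panel 2-3: Δb = 3.3 m, d̄ = (0.52+0.44)/2 = 0.48, v̄ = (0.286+0.271)/2 = 0.2785 → q = 3.3×0.48×0.2785 = 0.4411 m³/s
Panel 3-4: Δb = 1.8 m, d̄ = (0.44+0.47)/2 = 0.455, v̄ = (0.271+0.248)/2 = 0.2595 → q = 1.8×0.455×0.2595 = 0.2125 m³/s
Panel 4-5: Δb = 8.4 m, d̄ = (0.47+0.52)/2 = 0.495, v̄ = (0.248+0.253)/2 = 0.2505 → q = 8.4×0.495×0.2505 = 1.042 m³/s
Panel 5-6: Δb = 4.3 m, d̄ = (0.52+0.00)/2 = 0.26, v̄ = (0.253+0.000)/2 = 0.1265 → q = 4.3×0.26×0.1265 = 0.1414 m³/s
Q = Σ q = 2.000 m³/s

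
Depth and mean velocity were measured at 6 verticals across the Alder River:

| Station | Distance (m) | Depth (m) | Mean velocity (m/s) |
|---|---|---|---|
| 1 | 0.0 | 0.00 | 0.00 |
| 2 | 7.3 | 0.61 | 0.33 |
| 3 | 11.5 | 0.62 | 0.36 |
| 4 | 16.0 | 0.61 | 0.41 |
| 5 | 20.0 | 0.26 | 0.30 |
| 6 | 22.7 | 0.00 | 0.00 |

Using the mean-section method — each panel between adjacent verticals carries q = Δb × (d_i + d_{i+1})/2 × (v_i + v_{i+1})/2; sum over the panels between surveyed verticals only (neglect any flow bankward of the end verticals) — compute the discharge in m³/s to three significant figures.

Panel 1-2: Δb = 7.3 m, d̄ = (0.00+0.61)/2 = 0.305, v̄ = (0.00+0.33)/2 = 0.165 → q = 7.3×0.305×0.165 = 0.3674 m³/s
Panel 2-3: Δb = 4.2 m, d̄ = (0.61+0.62)/2 = 0.615, v̄ = (0.33+0.36)/2 = 0.345 → q = 4.2×0.615×0.345 = 0.8911 m³/s
Panel 3-4: Δb = 4.5 m, d̄ = (0.62+0.61)/2 = 0.615, v̄ = (0.36+0.41)/2 = 0.385 → q = 4.5×0.615×0.385 = 1.065 m³/s
Panel 4-5: Δb = 4 m, d̄ = (0.61+0.26)/2 = 0.435, v̄ = (0.41+0.30)/2 = 0.355 → q = 4×0.435×0.355 = 0.6177 m³/s
Panel 5-6: Δb = 2.7 m, d̄ = (0.26+0.00)/2 = 0.13, v̄ = (0.30+0.00)/2 = 0.15 → q = 2.7×0.13×0.15 = 0.05265 m³/s
Q = Σ q = 2.994 m³/s

2.99 m³/s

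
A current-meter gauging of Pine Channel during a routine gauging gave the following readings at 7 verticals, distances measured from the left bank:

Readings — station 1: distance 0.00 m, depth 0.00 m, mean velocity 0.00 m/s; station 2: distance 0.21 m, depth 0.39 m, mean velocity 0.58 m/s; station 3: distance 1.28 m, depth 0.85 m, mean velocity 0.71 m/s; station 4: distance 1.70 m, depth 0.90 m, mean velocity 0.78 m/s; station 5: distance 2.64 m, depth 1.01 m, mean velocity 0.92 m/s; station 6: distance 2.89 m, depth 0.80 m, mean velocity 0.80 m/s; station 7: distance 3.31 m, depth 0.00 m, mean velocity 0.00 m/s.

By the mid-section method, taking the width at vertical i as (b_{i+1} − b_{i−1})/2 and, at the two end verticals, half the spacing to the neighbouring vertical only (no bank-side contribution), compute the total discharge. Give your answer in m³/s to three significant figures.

1.84 m³/s

w_2 = (1.28 − 0.00)/2 = 0.64 m; q_2 = 0.58 × 0.39 × 0.64 = 0.1448 m³/s
w_3 = (1.70 − 0.21)/2 = 0.745 m; q_3 = 0.71 × 0.85 × 0.745 = 0.4496 m³/s
w_4 = (2.64 − 1.28)/2 = 0.68 m; q_4 = 0.78 × 0.90 × 0.68 = 0.4774 m³/s
w_5 = (2.89 − 1.70)/2 = 0.595 m; q_5 = 0.92 × 1.01 × 0.595 = 0.5529 m³/s
w_6 = (3.31 − 2.64)/2 = 0.335 m; q_6 = 0.80 × 0.80 × 0.335 = 0.2144 m³/s
Stations 1, 7 contribute zero (depth or velocity is 0).
Q = Σ qᵢ = 1.839 m³/s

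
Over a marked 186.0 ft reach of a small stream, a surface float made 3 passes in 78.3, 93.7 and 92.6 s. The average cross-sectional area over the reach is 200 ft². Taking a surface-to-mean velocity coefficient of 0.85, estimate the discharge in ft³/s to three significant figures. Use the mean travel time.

t̄ = (78.3 + 93.7 + 92.6) / 3 = 88.2 s
v_surface = L / t̄ = 186.0 / 88.2 = 2.109 ft/s
v_mean = 0.85 × 2.109 = 1.793 ft/s
Q = A × v_mean = 200 × 1.793 = 358.5 ft³/s

359 ft³/s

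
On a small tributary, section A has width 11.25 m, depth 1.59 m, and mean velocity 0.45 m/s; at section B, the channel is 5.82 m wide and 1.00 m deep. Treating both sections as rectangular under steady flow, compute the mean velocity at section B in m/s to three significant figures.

Q = A₁V₁ = (11.25×1.59) × 0.45 = 8.049 m³/s
A₂ = 5.82 × 1.00 = 5.820 m²
V₂ = Q/A₂ = 8.049/5.820 = 1.383 m/s

1.38 m/s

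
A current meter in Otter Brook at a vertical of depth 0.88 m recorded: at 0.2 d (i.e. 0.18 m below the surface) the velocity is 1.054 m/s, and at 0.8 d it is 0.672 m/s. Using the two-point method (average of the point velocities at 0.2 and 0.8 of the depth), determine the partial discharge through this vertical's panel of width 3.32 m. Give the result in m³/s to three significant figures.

2.52 m³/s

v̄ = (1.054 + 0.672) / 2 = 0.8630 m/s
q = v̄ × d × w = 0.8630 × 0.88 × 3.32 = 2.521 m³/s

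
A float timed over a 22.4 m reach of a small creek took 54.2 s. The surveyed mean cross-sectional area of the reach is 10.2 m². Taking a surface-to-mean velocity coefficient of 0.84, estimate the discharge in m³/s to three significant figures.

3.54 m³/s

v_surface = L / t̄ = 22.4 / 54.2 = 0.4133 m/s
v_mean = 0.84 × 0.4133 = 0.3472 m/s
Q = A × v_mean = 10.2 × 0.3472 = 3.541 m³/s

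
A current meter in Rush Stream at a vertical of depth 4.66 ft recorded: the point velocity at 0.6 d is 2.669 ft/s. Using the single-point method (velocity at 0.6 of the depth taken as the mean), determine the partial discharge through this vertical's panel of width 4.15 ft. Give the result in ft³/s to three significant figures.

51.6 ft³/s

v̄ = v₀.₆ = 2.669 ft/s
q = v̄ × d × w = 2.669 × 4.66 × 4.15 = 51.62 ft³/s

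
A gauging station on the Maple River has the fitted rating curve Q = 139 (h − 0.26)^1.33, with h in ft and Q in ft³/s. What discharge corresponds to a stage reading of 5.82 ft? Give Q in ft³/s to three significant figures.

Q = 139 × (5.82 − 0.26)^1.33 = 139 × 5.56^1.33 = 1361 ft³/s

1360 ft³/s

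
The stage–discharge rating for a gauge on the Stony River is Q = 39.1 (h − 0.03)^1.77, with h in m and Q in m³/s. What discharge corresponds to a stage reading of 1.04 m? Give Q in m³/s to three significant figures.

39.8 m³/s

Q = 39.1 × (1.04 − 0.03)^1.77 = 39.1 × 1.01^1.77 = 39.79 m³/s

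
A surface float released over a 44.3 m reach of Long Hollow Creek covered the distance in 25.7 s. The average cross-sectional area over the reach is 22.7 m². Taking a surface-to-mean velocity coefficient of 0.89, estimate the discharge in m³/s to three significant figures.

v_surface = L / t̄ = 44.3 / 25.7 = 1.724 m/s
v_mean = 0.89 × 1.724 = 1.534 m/s
Q = A × v_mean = 22.7 × 1.534 = 34.82 m³/s

34.8 m³/s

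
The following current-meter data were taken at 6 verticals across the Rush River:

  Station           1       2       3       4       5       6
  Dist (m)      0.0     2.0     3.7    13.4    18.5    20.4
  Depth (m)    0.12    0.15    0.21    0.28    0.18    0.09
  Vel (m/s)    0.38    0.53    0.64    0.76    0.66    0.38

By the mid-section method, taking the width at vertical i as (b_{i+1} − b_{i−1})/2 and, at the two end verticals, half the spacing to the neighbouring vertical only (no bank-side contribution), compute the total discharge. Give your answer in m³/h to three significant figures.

10700 m³/h

w_1 = (2.0 − 0.0)/2 = 1 m; q_1 = 0.38 × 0.12 × 1 = 0.04560 m³/s
w_2 = (3.7 − 0.0)/2 = 1.85 m; q_2 = 0.53 × 0.15 × 1.85 = 0.1471 m³/s
w_3 = (13.4 − 2.0)/2 = 5.7 m; q_3 = 0.64 × 0.21 × 5.7 = 0.7661 m³/s
w_4 = (18.5 − 3.7)/2 = 7.4 m; q_4 = 0.76 × 0.28 × 7.4 = 1.575 m³/s
w_5 = (20.4 − 13.4)/2 = 3.5 m; q_5 = 0.66 × 0.18 × 3.5 = 0.4158 m³/s
w_6 = (20.4 − 18.5)/2 = 0.95 m; q_6 = 0.38 × 0.09 × 0.95 = 0.03249 m³/s
Q = Σ qᵢ = 2.982 m³/s
= 2.982 × 3600 = 10730 m³/h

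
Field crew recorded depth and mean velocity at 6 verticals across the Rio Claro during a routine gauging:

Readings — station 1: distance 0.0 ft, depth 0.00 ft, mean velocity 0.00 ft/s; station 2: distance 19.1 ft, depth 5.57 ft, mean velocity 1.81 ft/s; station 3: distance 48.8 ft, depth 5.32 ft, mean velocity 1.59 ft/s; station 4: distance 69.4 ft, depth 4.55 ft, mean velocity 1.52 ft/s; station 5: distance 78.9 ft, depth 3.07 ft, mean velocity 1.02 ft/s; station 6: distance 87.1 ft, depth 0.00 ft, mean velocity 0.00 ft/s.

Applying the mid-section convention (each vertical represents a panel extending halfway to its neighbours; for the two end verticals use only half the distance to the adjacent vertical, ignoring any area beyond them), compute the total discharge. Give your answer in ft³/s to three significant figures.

w_2 = (48.8 − 0.0)/2 = 24.4 ft; q_2 = 1.81 × 5.57 × 24.4 = 246.0 ft³/s
w_3 = (69.4 − 19.1)/2 = 25.15 ft; q_3 = 1.59 × 5.32 × 25.15 = 212.7 ft³/s
w_4 = (78.9 − 48.8)/2 = 15.05 ft; q_4 = 1.52 × 4.55 × 15.05 = 104.1 ft³/s
w_5 = (87.1 − 69.4)/2 = 8.85 ft; q_5 = 1.02 × 3.07 × 8.85 = 27.71 ft³/s
Stations 1, 6 contribute zero (depth or velocity is 0).
Q = Σ qᵢ = 590.5 ft³/s

591 ft³/s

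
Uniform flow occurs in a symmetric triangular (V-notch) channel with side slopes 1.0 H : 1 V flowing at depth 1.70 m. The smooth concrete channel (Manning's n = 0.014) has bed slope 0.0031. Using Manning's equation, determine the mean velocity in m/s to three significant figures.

2.83 m/s

A = z·y² = 1.0×1.70² = 2.890 m²
P = 2y√(1+z²) = 2×1.70×√(1+1.0²) = 4.808 m
R = A/P = 2.890/4.808 = 0.6010 m
Q = (1/n)·A·R^(2/3)·S^(1/2) = (1/0.014) × 2.890 × 0.6010^(2/3) × 0.0031^(1/2) = 8.186 m³/s
V = Q/A = 8.186/2.890 = 2.832 m/s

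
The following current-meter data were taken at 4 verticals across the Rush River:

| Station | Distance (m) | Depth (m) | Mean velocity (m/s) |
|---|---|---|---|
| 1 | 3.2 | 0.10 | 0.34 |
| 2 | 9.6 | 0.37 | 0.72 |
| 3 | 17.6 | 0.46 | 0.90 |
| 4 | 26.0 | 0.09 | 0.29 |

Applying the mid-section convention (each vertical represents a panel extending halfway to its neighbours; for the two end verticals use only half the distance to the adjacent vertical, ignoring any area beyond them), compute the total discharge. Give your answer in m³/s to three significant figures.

w_1 = (9.6 − 3.2)/2 = 3.2 m; q_1 = 0.34 × 0.10 × 3.2 = 0.1088 m³/s
w_2 = (17.6 − 3.2)/2 = 7.2 m; q_2 = 0.72 × 0.37 × 7.2 = 1.918 m³/s
w_3 = (26.0 − 9.6)/2 = 8.2 m; q_3 = 0.90 × 0.46 × 8.2 = 3.395 m³/s
w_4 = (26.0 − 17.6)/2 = 4.2 m; q_4 = 0.29 × 0.09 × 4.2 = 0.1096 m³/s
Q = Σ qᵢ = 5.531 m³/s

5.53 m³/s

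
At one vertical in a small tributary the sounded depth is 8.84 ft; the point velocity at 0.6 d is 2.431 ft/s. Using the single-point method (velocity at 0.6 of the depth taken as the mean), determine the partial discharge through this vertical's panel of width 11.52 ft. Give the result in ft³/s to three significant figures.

248 ft³/s

v̄ = v₀.₆ = 2.431 ft/s
q = v̄ × d × w = 2.431 × 8.84 × 11.52 = 247.6 ft³/s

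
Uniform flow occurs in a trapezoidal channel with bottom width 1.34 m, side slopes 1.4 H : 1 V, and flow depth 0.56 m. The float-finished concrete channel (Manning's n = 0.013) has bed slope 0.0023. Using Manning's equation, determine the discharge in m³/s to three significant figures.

2.24 m³/s

A = (b + z·y)·y = (1.34 + 1.4×0.56)×0.56 = 1.189 m²
P = b + 2y√(1+z²) = 1.34 + 2×0.56×√(1+1.4²) = 3.267 m
R = A/P = 1.189/3.267 = 0.3641 m
Q = (1/n)·A·R^(2/3)·S^(1/2) = (1/0.013) × 1.189 × 0.3641^(2/3) × 0.0023^(1/2) = 2.237 m³/s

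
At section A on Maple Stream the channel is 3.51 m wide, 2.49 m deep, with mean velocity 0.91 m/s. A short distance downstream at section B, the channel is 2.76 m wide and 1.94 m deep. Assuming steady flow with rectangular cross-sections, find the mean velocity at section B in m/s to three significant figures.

Q = A₁V₁ = (3.51×2.49) × 0.91 = 7.953 m³/s
A₂ = 2.76 × 1.94 = 5.354 m²
V₂ = Q/A₂ = 7.953/5.354 = 1.485 m/s

1.49 m/s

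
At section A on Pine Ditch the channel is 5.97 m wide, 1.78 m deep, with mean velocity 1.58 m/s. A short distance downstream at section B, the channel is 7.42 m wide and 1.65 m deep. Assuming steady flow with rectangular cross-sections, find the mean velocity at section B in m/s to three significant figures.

Q = A₁V₁ = (5.97×1.78) × 1.58 = 16.79 m³/s
A₂ = 7.42 × 1.65 = 12.24 m²
V₂ = Q/A₂ = 16.79/12.24 = 1.371 m/s

1.37 m/s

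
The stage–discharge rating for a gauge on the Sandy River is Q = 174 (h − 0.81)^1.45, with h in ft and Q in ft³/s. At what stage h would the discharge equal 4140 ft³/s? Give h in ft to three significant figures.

h − h₀ = (Q/C)^(1/b) = (4140/174)^(1/1.45) = 8.898 ft
h = 0.81 + 8.898 = 9.708 ft

9.71 ft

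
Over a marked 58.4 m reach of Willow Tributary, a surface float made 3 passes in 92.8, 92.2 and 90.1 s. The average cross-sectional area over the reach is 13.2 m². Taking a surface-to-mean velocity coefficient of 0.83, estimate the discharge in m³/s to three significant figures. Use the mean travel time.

t̄ = (92.8 + 92.2 + 90.1) / 3 = 91.7 s
v_surface = L / t̄ = 58.4 / 91.7 = 0.6369 m/s
v_mean = 0.83 × 0.6369 = 0.5286 m/s
Q = A × v_mean = 13.2 × 0.5286 = 6.977 m³/s

6.98 m³/s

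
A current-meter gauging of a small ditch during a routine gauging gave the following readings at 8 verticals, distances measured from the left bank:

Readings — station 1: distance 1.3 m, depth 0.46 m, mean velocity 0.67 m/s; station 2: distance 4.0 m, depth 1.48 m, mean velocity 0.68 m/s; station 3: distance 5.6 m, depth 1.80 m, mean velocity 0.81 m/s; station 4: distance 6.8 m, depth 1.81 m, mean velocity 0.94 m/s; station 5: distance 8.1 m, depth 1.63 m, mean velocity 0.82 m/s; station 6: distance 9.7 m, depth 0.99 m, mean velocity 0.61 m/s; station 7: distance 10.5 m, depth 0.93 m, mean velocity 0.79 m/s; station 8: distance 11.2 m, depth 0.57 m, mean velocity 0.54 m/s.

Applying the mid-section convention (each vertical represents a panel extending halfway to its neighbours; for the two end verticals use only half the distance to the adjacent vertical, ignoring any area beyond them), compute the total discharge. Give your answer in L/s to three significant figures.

10100 L/s

w_1 = (4.0 − 1.3)/2 = 1.35 m; q_1 = 0.67 × 0.46 × 1.35 = 0.4161 m³/s
w_2 = (5.6 − 1.3)/2 = 2.15 m; q_2 = 0.68 × 1.48 × 2.15 = 2.164 m³/s
w_3 = (6.8 − 4.0)/2 = 1.4 m; q_3 = 0.81 × 1.80 × 1.4 = 2.041 m³/s
w_4 = (8.1 − 5.6)/2 = 1.25 m; q_4 = 0.94 × 1.81 × 1.25 = 2.127 m³/s
w_5 = (9.7 − 6.8)/2 = 1.45 m; q_5 = 0.82 × 1.63 × 1.45 = 1.938 m³/s
w_6 = (10.5 − 8.1)/2 = 1.2 m; q_6 = 0.61 × 0.99 × 1.2 = 0.7247 m³/s
w_7 = (11.2 − 9.7)/2 = 0.75 m; q_7 = 0.79 × 0.93 × 0.75 = 0.5510 m³/s
w_8 = (11.2 − 10.5)/2 = 0.35 m; q_8 = 0.54 × 0.57 × 0.35 = 0.1077 m³/s
Q = Σ qᵢ = 10.07 m³/s
= 10.07 × 1000 = 10070 L/s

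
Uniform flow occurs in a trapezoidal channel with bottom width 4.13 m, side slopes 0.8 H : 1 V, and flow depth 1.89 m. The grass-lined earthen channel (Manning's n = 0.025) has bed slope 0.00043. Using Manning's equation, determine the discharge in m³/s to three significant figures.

A = (b + z·y)·y = (4.13 + 0.8×1.89)×1.89 = 10.66 m²
P = b + 2y√(1+z²) = 4.13 + 2×1.89×√(1+0.8²) = 8.971 m
R = A/P = 10.66/8.971 = 1.189 m
Q = (1/n)·A·R^(2/3)·S^(1/2) = (1/0.025) × 10.66 × 1.189^(2/3) × 0.00043^(1/2) = 9.925 m³/s

9.93 m³/s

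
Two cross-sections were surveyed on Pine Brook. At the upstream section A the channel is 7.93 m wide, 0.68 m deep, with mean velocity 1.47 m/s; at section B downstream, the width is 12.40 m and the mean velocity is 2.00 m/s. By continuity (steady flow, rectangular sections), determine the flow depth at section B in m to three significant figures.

0.320 m

Q = A₁V₁ = (7.93×0.68) × 1.47 = 7.927 m³/s
d₂ = Q/(b₂ V₂) = 7.927/(12.40×2.00) = 0.3196 m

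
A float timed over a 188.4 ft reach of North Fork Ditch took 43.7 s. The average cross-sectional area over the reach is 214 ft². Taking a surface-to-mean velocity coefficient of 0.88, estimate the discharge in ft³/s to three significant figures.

v_surface = L / t̄ = 188.4 / 43.7 = 4.311 ft/s
v_mean = 0.88 × 4.311 = 3.794 ft/s
Q = A × v_mean = 214 × 3.794 = 811.9 ft³/s

812 ft³/s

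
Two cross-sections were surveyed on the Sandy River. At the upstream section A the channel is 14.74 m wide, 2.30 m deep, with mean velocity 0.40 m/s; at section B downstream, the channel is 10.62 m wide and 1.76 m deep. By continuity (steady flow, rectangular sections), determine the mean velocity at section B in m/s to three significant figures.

Q = A₁V₁ = (14.74×2.30) × 0.40 = 13.56 m³/s
A₂ = 10.62 × 1.76 = 18.69 m²
V₂ = Q/A₂ = 13.56/18.69 = 0.7255 m/s

0.726 m/s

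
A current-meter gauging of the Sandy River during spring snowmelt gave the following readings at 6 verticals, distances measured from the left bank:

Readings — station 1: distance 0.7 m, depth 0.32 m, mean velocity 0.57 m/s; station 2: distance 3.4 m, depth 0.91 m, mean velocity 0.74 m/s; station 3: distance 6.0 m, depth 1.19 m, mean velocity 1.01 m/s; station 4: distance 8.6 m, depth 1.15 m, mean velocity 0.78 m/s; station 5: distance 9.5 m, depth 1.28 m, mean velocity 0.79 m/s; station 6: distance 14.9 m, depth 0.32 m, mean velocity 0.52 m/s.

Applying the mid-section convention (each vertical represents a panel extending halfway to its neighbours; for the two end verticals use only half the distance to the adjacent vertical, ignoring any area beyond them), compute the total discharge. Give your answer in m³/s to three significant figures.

w_1 = (3.4 − 0.7)/2 = 1.35 m; q_1 = 0.57 × 0.32 × 1.35 = 0.2462 m³/s
w_2 = (6.0 − 0.7)/2 = 2.65 m; q_2 = 0.74 × 0.91 × 2.65 = 1.785 m³/s
w_3 = (8.6 − 3.4)/2 = 2.6 m; q_3 = 1.01 × 1.19 × 2.6 = 3.125 m³/s
w_4 = (9.5 − 6.0)/2 = 1.75 m; q_4 = 0.78 × 1.15 × 1.75 = 1.570 m³/s
w_5 = (14.9 − 8.6)/2 = 3.15 m; q_5 = 0.79 × 1.28 × 3.15 = 3.185 m³/s
w_6 = (14.9 − 9.5)/2 = 2.7 m; q_6 = 0.52 × 0.32 × 2.7 = 0.4493 m³/s
Q = Σ qᵢ = 10.36 m³/s

10.4 m³/s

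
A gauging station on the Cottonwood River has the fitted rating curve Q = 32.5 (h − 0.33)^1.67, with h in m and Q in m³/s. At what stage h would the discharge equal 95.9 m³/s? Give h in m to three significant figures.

h − h₀ = (Q/C)^(1/b) = (95.9/32.5)^(1/1.67) = 1.912 m
h = 0.33 + 1.912 = 2.242 m

2.24 m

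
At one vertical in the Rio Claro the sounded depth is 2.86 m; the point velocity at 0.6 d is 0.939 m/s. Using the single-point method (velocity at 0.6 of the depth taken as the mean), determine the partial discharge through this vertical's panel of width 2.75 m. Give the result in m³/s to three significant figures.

7.39 m³/s

v̄ = v₀.₆ = 0.939 m/s
q = v̄ × d × w = 0.9390 × 2.86 × 2.75 = 7.385 m³/s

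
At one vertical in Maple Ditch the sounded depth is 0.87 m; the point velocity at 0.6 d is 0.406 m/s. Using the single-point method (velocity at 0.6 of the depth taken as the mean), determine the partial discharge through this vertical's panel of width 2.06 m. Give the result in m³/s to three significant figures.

v̄ = v₀.₆ = 0.406 m/s
q = v̄ × d × w = 0.4060 × 0.87 × 2.06 = 0.7276 m³/s

0.728 m³/s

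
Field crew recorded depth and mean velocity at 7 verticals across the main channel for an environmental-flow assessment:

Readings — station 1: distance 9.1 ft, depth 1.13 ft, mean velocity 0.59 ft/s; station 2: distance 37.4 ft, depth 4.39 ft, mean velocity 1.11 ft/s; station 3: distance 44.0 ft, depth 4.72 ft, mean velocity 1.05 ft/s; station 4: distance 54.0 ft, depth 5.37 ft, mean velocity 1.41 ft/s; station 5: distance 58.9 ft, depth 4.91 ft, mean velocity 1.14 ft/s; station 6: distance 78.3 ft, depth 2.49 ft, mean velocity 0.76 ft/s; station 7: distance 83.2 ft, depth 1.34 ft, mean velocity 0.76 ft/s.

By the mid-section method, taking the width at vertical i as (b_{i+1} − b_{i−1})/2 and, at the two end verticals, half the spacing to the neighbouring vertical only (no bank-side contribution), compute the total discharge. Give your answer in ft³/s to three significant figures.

w_1 = (37.4 − 9.1)/2 = 14.15 ft; q_1 = 0.59 × 1.13 × 14.15 = 9.434 ft³/s
w_2 = (44.0 − 9.1)/2 = 17.45 ft; q_2 = 1.11 × 4.39 × 17.45 = 85.03 ft³/s
w_3 = (54.0 − 37.4)/2 = 8.3 ft; q_3 = 1.05 × 4.72 × 8.3 = 41.13 ft³/s
w_4 = (58.9 − 44.0)/2 = 7.45 ft; q_4 = 1.41 × 5.37 × 7.45 = 56.41 ft³/s
w_5 = (78.3 − 54.0)/2 = 12.15 ft; q_5 = 1.14 × 4.91 × 12.15 = 68.01 ft³/s
w_6 = (83.2 − 58.9)/2 = 12.15 ft; q_6 = 0.76 × 2.49 × 12.15 = 22.99 ft³/s
w_7 = (83.2 − 78.3)/2 = 2.45 ft; q_7 = 0.76 × 1.34 × 2.45 = 2.495 ft³/s
Q = Σ qᵢ = 285.5 ft³/s

286 ft³/s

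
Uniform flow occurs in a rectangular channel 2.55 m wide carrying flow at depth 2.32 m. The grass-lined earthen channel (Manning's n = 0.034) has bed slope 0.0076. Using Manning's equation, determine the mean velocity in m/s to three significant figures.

2.25 m/s

A = b·y = 2.55 × 2.32 = 5.916 m²
P = b + 2y = 2.55 + 2×2.32 = 7.190 m
R = A/P = 5.916/7.190 = 0.8228 m
Q = (1/n)·A·R^(2/3)·S^(1/2) = (1/0.034) × 5.916 × 0.8228^(2/3) × 0.0076^(1/2) = 13.32 m³/s
V = Q/A = 13.32/5.916 = 2.251 m/s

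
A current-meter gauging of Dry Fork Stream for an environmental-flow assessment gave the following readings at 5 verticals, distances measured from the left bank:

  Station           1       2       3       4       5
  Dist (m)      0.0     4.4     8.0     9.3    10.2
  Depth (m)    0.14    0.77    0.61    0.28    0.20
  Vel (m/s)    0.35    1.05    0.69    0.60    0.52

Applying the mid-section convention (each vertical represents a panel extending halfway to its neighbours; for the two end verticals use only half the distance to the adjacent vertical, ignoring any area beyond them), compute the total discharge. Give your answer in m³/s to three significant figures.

4.60 m³/s

w_1 = (4.4 − 0.0)/2 = 2.2 m; q_1 = 0.35 × 0.14 × 2.2 = 0.1078 m³/s
w_2 = (8.0 − 0.0)/2 = 4 m; q_2 = 1.05 × 0.77 × 4 = 3.234 m³/s
w_3 = (9.3 − 4.4)/2 = 2.45 m; q_3 = 0.69 × 0.61 × 2.45 = 1.031 m³/s
w_4 = (10.2 − 8.0)/2 = 1.1 m; q_4 = 0.60 × 0.28 × 1.1 = 0.1848 m³/s
w_5 = (10.2 − 9.3)/2 = 0.45 m; q_5 = 0.52 × 0.20 × 0.45 = 0.04680 m³/s
Q = Σ qᵢ = 4.605 m³/s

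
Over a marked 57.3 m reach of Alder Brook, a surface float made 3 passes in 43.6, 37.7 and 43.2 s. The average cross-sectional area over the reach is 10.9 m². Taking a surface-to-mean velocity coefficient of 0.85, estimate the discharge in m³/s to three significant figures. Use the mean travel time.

12.8 m³/s

t̄ = (43.6 + 37.7 + 43.2) / 3 = 41.5 s
v_surface = L / t̄ = 57.3 / 41.5 = 1.381 m/s
v_mean = 0.85 × 1.381 = 1.174 m/s
Q = A × v_mean = 10.9 × 1.174 = 12.79 m³/s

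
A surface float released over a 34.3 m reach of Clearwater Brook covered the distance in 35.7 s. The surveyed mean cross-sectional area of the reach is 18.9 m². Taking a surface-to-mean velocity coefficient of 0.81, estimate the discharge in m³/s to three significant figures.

14.7 m³/s

v_surface = L / t̄ = 34.3 / 35.7 = 0.9608 m/s
v_mean = 0.81 × 0.9608 = 0.7782 m/s
Q = A × v_mean = 18.9 × 0.7782 = 14.71 m³/s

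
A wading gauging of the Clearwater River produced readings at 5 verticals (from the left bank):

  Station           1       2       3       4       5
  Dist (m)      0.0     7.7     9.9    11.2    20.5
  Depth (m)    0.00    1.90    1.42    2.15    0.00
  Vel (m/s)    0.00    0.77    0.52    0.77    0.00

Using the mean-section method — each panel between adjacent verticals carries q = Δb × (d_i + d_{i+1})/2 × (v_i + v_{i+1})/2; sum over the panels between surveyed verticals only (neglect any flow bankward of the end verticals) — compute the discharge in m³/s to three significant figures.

Panel 1-2: Δb = 7.7 m, d̄ = (0.00+1.90)/2 = 0.95, v̄ = (0.00+0.77)/2 = 0.385 → q = 7.7×0.95×0.385 = 2.816 m³/s
Panel 2-3: Δb = 2.2 m, d̄ = (1.90+1.42)/2 = 1.66, v̄ = (0.77+0.52)/2 = 0.645 → q = 2.2×1.66×0.645 = 2.356 m³/s
Panel 3-4: Δb = 1.3 m, d̄ = (1.42+2.15)/2 = 1.785, v̄ = (0.52+0.77)/2 = 0.645 → q = 1.3×1.785×0.645 = 1.497 m³/s
Panel 4-5: Δb = 9.3 m, d̄ = (2.15+0.00)/2 = 1.075, v̄ = (0.77+0.00)/2 = 0.385 → q = 9.3×1.075×0.385 = 3.849 m³/s
Q = Σ q = 10.52 m³/s

10.5 m³/s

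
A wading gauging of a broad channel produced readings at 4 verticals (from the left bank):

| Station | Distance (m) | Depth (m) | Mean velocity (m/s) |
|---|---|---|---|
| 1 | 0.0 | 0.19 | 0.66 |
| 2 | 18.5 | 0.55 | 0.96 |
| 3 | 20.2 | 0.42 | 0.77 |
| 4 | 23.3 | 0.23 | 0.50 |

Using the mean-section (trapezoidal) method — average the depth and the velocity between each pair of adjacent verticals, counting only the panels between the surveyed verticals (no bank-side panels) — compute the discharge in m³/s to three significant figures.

6.90 m³/s

Panel 1-2: Δb = 18.5 m, d̄ = (0.19+0.55)/2 = 0.37, v̄ = (0.66+0.96)/2 = 0.81 → q = 18.5×0.37×0.81 = 5.544 m³/s
Panel 2-3: Δb = 1.7 m, d̄ = (0.55+0.42)/2 = 0.485, v̄ = (0.96+0.77)/2 = 0.865 → q = 1.7×0.485×0.865 = 0.7132 m³/s
Panel 3-4: Δb = 3.1 m, d̄ = (0.42+0.23)/2 = 0.325, v̄ = (0.77+0.50)/2 = 0.635 → q = 3.1×0.325×0.635 = 0.6398 m³/s
Q = Σ q = 6.897 m³/s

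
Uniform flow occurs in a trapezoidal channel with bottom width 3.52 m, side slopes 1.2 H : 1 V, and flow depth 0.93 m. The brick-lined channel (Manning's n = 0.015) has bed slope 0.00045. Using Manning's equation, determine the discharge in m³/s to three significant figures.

A = (b + z·y)·y = (3.52 + 1.2×0.93)×0.93 = 4.311 m²
P = b + 2y√(1+z²) = 3.52 + 2×0.93×√(1+1.2²) = 6.425 m
R = A/P = 4.311/6.425 = 0.6710 m
Q = (1/n)·A·R^(2/3)·S^(1/2) = (1/0.015) × 4.311 × 0.6710^(2/3) × 0.00045^(1/2) = 4.673 m³/s

4.67 m³/s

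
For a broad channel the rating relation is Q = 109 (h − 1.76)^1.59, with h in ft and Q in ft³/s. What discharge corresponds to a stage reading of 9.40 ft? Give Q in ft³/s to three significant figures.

2760 ft³/s

Q = 109 × (9.40 − 1.76)^1.59 = 109 × 7.64^1.59 = 2764 ft³/s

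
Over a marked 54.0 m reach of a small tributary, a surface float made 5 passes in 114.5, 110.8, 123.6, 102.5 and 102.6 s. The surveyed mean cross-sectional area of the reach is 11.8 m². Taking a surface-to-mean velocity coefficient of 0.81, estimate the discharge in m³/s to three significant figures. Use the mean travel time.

t̄ = (114.5 + 110.8 + 123.6 + 102.5 + 102.6) / 5 = 110.8 s
v_surface = L / t̄ = 54.0 / 110.8 = 0.4874 m/s
v_mean = 0.81 × 0.4874 = 0.3948 m/s
Q = A × v_mean = 11.8 × 0.3948 = 4.658 m³/s

4.66 m³/s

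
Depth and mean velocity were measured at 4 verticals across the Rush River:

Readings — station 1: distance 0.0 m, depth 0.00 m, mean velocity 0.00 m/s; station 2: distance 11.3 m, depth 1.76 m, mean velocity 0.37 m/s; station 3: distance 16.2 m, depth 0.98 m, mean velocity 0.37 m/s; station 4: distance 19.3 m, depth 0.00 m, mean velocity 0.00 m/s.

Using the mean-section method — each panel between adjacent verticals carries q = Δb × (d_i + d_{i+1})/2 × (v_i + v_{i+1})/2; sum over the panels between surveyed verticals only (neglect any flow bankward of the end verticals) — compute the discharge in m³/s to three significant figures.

Panel 1-2: Δb = 11.3 m, d̄ = (0.00+1.76)/2 = 0.88, v̄ = (0.00+0.37)/2 = 0.185 → q = 11.3×0.88×0.185 = 1.840 m³/s
Panel 2-3: Δb = 4.9 m, d̄ = (1.76+0.98)/2 = 1.37, v̄ = (0.37+0.37)/2 = 0.37 → q = 4.9×1.37×0.37 = 2.484 m³/s
Panel 3-4: Δb = 3.1 m, d̄ = (0.98+0.00)/2 = 0.49, v̄ = (0.37+0.00)/2 = 0.185 → q = 3.1×0.49×0.185 = 0.2810 m³/s
Q = Σ q = 4.604 m³/s

4.60 m³/s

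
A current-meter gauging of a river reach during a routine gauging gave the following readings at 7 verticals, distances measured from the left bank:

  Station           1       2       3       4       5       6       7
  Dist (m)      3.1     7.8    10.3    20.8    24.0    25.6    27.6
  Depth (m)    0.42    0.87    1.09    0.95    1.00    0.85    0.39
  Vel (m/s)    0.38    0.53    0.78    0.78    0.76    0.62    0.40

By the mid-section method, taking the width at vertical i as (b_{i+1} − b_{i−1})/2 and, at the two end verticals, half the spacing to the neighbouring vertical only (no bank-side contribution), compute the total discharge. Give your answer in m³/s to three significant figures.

w_1 = (7.8 − 3.1)/2 = 2.35 m; q_1 = 0.38 × 0.42 × 2.35 = 0.3751 m³/s
w_2 = (10.3 − 3.1)/2 = 3.6 m; q_2 = 0.53 × 0.87 × 3.6 = 1.660 m³/s
w_3 = (20.8 − 7.8)/2 = 6.5 m; q_3 = 0.78 × 1.09 × 6.5 = 5.526 m³/s
w_4 = (24.0 − 10.3)/2 = 6.85 m; q_4 = 0.78 × 0.95 × 6.85 = 5.076 m³/s
w_5 = (25.6 − 20.8)/2 = 2.4 m; q_5 = 0.76 × 1.00 × 2.4 = 1.824 m³/s
w_6 = (27.6 − 24.0)/2 = 1.8 m; q_6 = 0.62 × 0.85 × 1.8 = 0.9486 m³/s
w_7 = (27.6 − 25.6)/2 = 1 m; q_7 = 0.40 × 0.39 × 1 = 0.1560 m³/s
Q = Σ qᵢ = 15.57 m³/s

15.6 m³/s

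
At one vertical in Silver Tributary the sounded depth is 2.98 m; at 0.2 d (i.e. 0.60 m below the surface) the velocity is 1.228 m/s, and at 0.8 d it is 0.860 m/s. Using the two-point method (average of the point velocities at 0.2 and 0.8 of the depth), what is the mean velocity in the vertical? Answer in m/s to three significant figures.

1.04 m/s

v̄ = (1.228 + 0.860) / 2 = 1.044 m/s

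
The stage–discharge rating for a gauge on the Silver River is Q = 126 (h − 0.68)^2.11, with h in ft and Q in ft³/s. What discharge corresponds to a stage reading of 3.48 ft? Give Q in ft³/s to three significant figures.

Q = 126 × (3.48 − 0.68)^2.11 = 126 × 2.8^2.11 = 1106 ft³/s

1110 ft³/s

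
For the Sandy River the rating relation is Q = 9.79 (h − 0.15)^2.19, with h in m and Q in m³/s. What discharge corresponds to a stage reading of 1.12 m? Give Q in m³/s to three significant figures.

9.16 m³/s

Q = 9.79 × (1.12 − 0.15)^2.19 = 9.79 × 0.97^2.19 = 9.158 m³/s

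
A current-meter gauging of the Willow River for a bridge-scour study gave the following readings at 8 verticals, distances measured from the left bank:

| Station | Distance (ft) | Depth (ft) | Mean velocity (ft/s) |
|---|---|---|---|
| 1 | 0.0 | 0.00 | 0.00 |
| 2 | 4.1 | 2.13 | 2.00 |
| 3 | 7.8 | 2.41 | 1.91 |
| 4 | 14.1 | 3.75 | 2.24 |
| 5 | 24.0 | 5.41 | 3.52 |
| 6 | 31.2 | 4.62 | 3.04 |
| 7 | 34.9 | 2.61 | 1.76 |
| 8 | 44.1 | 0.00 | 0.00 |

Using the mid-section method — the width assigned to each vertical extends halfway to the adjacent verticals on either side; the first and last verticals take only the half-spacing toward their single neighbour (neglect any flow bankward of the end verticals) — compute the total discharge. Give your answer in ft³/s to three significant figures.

377 ft³/s

w_2 = (7.8 − 0.0)/2 = 3.9 ft; q_2 = 2.00 × 2.13 × 3.9 = 16.61 ft³/s
w_3 = (14.1 − 4.1)/2 = 5 ft; q_3 = 1.91 × 2.41 × 5 = 23.02 ft³/s
w_4 = (24.0 − 7.8)/2 = 8.1 ft; q_4 = 2.24 × 3.75 × 8.1 = 68.04 ft³/s
w_5 = (31.2 − 14.1)/2 = 8.55 ft; q_5 = 3.52 × 5.41 × 8.55 = 162.8 ft³/s
w_6 = (34.9 − 24.0)/2 = 5.45 ft; q_6 = 3.04 × 4.62 × 5.45 = 76.54 ft³/s
w_7 = (44.1 − 31.2)/2 = 6.45 ft; q_7 = 1.76 × 2.61 × 6.45 = 29.63 ft³/s
Stations 1, 8 contribute zero (depth or velocity is 0).
Q = Σ qᵢ = 376.7 ft³/s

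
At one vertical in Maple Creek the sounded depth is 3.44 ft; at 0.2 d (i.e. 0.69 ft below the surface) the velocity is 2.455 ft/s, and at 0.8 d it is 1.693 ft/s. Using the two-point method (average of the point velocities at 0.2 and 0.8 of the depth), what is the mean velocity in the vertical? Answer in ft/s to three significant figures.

v̄ = (2.455 + 1.693) / 2 = 2.074 ft/s

2.07 ft/s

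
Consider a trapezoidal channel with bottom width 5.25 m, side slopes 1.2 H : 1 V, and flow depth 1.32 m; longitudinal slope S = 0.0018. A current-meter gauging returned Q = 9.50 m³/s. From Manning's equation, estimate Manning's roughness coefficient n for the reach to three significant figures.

0.0393

A = (b + z·y)·y = (5.25 + 1.2×1.32)×1.32 = 9.021 m²
P = b + 2y√(1+z²) = 5.25 + 2×1.32×√(1+1.2²) = 9.374 m
R = A/P = 9.021/9.374 = 0.9623 m
n = (1/Q)·A·R^(2/3)·S^(1/2) = (1/9.50) × 9.021 × 0.9747 × 0.04243 = 0.03927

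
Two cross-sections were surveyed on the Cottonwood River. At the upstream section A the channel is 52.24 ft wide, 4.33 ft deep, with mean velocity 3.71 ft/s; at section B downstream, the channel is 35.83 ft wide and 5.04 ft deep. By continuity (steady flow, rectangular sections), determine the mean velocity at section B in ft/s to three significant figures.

4.65 ft/s

Q = A₁V₁ = (52.24×4.33) × 3.71 = 839.2 ft³/s
A₂ = 35.83 × 5.04 = 180.6 ft²
V₂ = Q/A₂ = 839.2/180.6 = 4.647 ft/s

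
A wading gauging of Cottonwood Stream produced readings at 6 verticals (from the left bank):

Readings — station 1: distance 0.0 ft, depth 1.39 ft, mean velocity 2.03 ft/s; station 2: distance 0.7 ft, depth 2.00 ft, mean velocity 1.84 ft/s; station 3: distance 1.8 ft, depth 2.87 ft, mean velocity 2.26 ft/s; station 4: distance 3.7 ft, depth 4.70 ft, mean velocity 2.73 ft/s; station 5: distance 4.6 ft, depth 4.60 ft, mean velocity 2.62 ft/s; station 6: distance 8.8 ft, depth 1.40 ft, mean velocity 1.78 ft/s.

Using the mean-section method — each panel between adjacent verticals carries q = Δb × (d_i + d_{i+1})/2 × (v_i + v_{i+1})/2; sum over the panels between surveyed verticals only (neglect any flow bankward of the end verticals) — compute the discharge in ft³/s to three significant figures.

64.6 ft³/s

Panel 1-2: Δb = 0.7 ft, d̄ = (1.39+2.00)/2 = 1.695, v̄ = (2.03+1.84)/2 = 1.935 → q = 0.7×1.695×1.935 = 2.296 ft³/s
Panel 2-3: Δb = 1.1 ft, d̄ = (2.00+2.87)/2 = 2.435, v̄ = (1.84+2.26)/2 = 2.05 → q = 1.1×2.435×2.05 = 5.491 ft³/s
Panel 3-4: Δb = 1.9 ft, d̄ = (2.87+4.70)/2 = 3.785, v̄ = (2.26+2.73)/2 = 2.495 → q = 1.9×3.785×2.495 = 17.94 ft³/s
Panel 4-5: Δb = 0.9 ft, d̄ = (4.70+4.60)/2 = 4.65, v̄ = (2.73+2.62)/2 = 2.675 → q = 0.9×4.65×2.675 = 11.19 ft³/s
Panel 5-6: Δb = 4.2 ft, d̄ = (4.60+1.40)/2 = 3, v̄ = (2.62+1.78)/2 = 2.2 → q = 4.2×3×2.2 = 27.72 ft³/s
Q = Σ q = 64.64 ft³/s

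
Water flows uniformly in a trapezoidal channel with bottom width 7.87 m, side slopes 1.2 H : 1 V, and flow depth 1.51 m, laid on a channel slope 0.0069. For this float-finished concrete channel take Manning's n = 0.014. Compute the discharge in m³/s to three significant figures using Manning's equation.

A = (b + z·y)·y = (7.87 + 1.2×1.51)×1.51 = 14.62 m²
P = b + 2y√(1+z²) = 7.87 + 2×1.51×√(1+1.2²) = 12.59 m
R = A/P = 14.62/12.59 = 1.161 m
Q = (1/n)·A·R^(2/3)·S^(1/2) = (1/0.014) × 14.62 × 1.161^(2/3) × 0.0069^(1/2) = 95.85 m³/s

95.8 m³/s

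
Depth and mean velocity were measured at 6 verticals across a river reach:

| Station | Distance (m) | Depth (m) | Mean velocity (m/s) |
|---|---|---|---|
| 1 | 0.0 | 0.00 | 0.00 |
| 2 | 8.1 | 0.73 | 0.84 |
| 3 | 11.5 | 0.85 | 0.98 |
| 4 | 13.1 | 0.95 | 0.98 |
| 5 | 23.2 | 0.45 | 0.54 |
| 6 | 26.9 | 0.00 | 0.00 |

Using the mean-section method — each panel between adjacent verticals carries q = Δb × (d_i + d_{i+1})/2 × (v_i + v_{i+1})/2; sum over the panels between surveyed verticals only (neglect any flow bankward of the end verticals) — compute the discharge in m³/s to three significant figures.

10.7 m³/s

Panel 1-2: Δb = 8.1 m, d̄ = (0.00+0.73)/2 = 0.365, v̄ = (0.00+0.84)/2 = 0.42 → q = 8.1×0.365×0.42 = 1.242 m³/s
Panel 2-3: Δb = 3.4 m, d̄ = (0.73+0.85)/2 = 0.79, v̄ = (0.84+0.98)/2 = 0.91 → q = 3.4×0.79×0.91 = 2.444 m³/s
Panel 3-4: Δb = 1.6 m, d̄ = (0.85+0.95)/2 = 0.9, v̄ = (0.98+0.98)/2 = 0.98 → q = 1.6×0.9×0.98 = 1.411 m³/s
Panel 4-5: Δb = 10.1 m, d̄ = (0.95+0.45)/2 = 0.7, v̄ = (0.98+0.54)/2 = 0.76 → q = 10.1×0.7×0.76 = 5.373 m³/s
Panel 5-6: Δb = 3.7 m, d̄ = (0.45+0.00)/2 = 0.225, v̄ = (0.54+0.00)/2 = 0.27 → q = 3.7×0.225×0.27 = 0.2248 m³/s
Q = Σ q = 10.70 m³/s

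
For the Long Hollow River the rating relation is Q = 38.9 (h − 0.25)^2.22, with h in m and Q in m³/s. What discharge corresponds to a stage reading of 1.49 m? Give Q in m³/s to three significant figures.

Q = 38.9 × (1.49 − 0.25)^2.22 = 38.9 × 1.24^2.22 = 62.71 m³/s

62.7 m³/s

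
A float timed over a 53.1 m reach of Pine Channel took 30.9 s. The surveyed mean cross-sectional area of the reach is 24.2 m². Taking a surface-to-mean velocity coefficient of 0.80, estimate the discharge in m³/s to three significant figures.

v_surface = L / t̄ = 53.1 / 30.9 = 1.718 m/s
v_mean = 0.80 × 1.718 = 1.375 m/s
Q = A × v_mean = 24.2 × 1.375 = 33.27 m³/s

33.3 m³/s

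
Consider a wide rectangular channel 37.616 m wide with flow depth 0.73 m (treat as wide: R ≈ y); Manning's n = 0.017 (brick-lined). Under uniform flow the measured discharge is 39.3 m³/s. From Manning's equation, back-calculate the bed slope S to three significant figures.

A = b·y = 37.616 × 0.73 = 27.46 m²
Wide channel: R ≈ y = 0.73 m
S = (Q·n / (1·A·R^(2/3)))² = (39.3×0.017 / (1×27.46×0.8107))² = 0.0009006

0.000901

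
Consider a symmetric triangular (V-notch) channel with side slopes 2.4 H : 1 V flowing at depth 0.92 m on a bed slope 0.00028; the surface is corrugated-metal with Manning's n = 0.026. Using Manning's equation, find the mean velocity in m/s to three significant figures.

A = z·y² = 2.4×0.92² = 2.031 m²
P = 2y√(1+z²) = 2×0.92×√(1+2.4²) = 4.784 m
R = A/P = 2.031/4.784 = 0.4246 m
Q = (1/n)·A·R^(2/3)·S^(1/2) = (1/0.026) × 2.031 × 0.4246^(2/3) × 0.00028^(1/2) = 0.7386 m³/s
V = Q/A = 0.7386/2.031 = 0.3636 m/s

0.364 m/s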